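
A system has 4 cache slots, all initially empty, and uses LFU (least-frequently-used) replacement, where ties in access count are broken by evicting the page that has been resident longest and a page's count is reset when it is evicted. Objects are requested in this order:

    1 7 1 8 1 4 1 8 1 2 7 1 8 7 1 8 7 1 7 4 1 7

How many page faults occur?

1: fault, frames {1}
7: fault, frames {1,7}
1: hit
8: fault, frames {1,7,8}
1: hit
4: fault, frames {1,7,8,4}
1: hit
8: hit
1: hit
2: fault, evict 7, frames {1,8,4,2}
7: fault, evict 4, frames {1,8,2,7}
1: hit
8: hit
7: hit
1: hit
8: hit
7: hit
1: hit
7: hit
4: fault, evict 2, frames {1,8,7,4}
1: hit
7: hit
Page faults: 7.

7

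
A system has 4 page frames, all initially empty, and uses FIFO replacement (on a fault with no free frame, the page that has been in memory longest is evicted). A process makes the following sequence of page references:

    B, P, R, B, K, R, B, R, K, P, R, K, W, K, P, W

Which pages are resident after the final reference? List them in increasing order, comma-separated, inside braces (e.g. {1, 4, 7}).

B → fault, frames {B}
P → fault, frames {B,P}
R → fault, frames {B,P,R}
B → hit
K → fault, frames {B,P,R,K}
R → hit
B → hit
R → hit
K → hit
P → hit
R → hit
K → hit
W → fault, evict B, frames {P,R,K,W}
K → hit
P → hit
W → hit

{K, P, R, W}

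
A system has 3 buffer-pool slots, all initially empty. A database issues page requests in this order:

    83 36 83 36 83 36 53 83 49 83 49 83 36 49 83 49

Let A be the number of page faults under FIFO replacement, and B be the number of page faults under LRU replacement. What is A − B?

Under FIFO: F F . . . . F . F F . . F . . . → 6 faults.
Under LRU: F F . . . . F . F . . . F . . . → 5 faults.
A − B = 6 − 5 = 1.

1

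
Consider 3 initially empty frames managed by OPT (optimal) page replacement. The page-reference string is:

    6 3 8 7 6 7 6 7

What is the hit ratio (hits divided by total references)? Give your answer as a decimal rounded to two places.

6: fault, frames {6}
3: fault, frames {6,3}
8: fault, frames {6,3,8}
7: fault, evict 8, frames {6,3,7}
6: hit
7: hit
6: hit
7: hit
Hits: 4 of 8 references → 4/8 = 0.5000.

0.50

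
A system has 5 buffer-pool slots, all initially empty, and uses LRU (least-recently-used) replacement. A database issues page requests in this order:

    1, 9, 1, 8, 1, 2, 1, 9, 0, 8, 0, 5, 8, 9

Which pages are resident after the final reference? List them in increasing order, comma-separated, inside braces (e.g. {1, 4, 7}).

{0, 1, 5, 8, 9}

1 -> fault, frames (1)
9 -> fault, frames (1 9)
1 -> hit
8 -> fault, frames (9 1 8)
1 -> hit
2 -> fault, frames (9 8 1 2)
1 -> hit
9 -> hit
0 -> fault, frames (8 2 1 9 0)
8 -> hit
0 -> hit
5 -> fault, evict 2, frames (1 9 8 0 5)
8 -> hit
9 -> hit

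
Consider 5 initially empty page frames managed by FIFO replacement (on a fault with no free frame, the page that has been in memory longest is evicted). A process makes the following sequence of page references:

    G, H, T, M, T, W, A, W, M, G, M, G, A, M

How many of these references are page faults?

G: fault, frames {G}
H: fault, frames {G,H}
T: fault, frames {G,H,T}
M: fault, frames {G,H,T,M}
T: hit
W: fault, frames {G,H,T,M,W}
A: fault, evict G, frames {H,T,M,W,A}
W: hit
M: hit
G: fault, evict H, frames {T,M,W,A,G}
M: hit
G: hit
A: hit
M: hit
Page faults: 7.

7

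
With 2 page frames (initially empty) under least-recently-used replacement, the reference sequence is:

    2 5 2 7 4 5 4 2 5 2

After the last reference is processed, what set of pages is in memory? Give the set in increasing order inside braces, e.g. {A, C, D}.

2 → miss, frames (2)
5 → miss, frames (2 5)
2 → hit
7 → miss, evict 5, frames (2 7)
4 → miss, evict 2, frames (7 4)
5 → miss, evict 7, frames (4 5)
4 → hit
2 → miss, evict 5, frames (4 2)
5 → miss, evict 4, frames (2 5)
2 → hit

{2, 5}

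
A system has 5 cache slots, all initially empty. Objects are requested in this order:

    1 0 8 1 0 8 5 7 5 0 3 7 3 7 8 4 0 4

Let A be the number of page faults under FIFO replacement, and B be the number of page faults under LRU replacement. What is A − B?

Under FIFO: F F F . . . F F . . F . . . . F F . → 8 faults.
Under LRU: F F F . . . F F . . F . . . . F . . → 7 faults.
A − B = 8 − 7 = 1.

1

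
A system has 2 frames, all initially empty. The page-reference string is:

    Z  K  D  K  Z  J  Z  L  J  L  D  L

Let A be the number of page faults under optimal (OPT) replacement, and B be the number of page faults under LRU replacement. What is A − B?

Under OPT: F F F . F F . F . . F . → 7 faults.
Under LRU: F F F . F F . F F . F . → 8 faults.
A − B = 7 − 8 = -1.

-1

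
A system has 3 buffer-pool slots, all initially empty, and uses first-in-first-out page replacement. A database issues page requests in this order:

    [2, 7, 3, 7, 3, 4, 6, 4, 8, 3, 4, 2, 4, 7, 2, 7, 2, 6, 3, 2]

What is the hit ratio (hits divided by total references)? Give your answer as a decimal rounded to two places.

2 -> fault, frames {2}
7 -> fault, frames {2,7}
3 -> fault, frames {2,7,3}
7 -> hit
3 -> hit
4 -> fault, evict 2, frames {7,3,4}
6 -> fault, evict 7, frames {3,4,6}
4 -> hit
8 -> fault, evict 3, frames {4,6,8}
3 -> fault, evict 4, frames {6,8,3}
4 -> fault, evict 6, frames {8,3,4}
2 -> fault, evict 8, frames {3,4,2}
4 -> hit
7 -> fault, evict 3, frames {4,2,7}
2 -> hit
7 -> hit
2 -> hit
6 -> fault, evict 4, frames {2,7,6}
3 -> fault, evict 2, frames {7,6,3}
2 -> fault, evict 7, frames {6,3,2}
Hits: 7 of 20 references → 7/20 = 0.3500.

0.35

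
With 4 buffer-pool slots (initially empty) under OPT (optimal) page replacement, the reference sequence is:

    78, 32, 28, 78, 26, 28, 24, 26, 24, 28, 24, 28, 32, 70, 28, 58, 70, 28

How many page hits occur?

11

78 -> fault, frames [78]
32 -> fault, frames [78, 32]
28 -> fault, frames [78, 32, 28]
78 -> hit
26 -> fault, frames [78, 32, 28, 26]
28 -> hit
24 -> fault, evict 78, frames [32, 28, 26, 24]
26 -> hit
24 -> hit
28 -> hit
24 -> hit
28 -> hit
32 -> hit
70 -> fault, evict 24, frames [32, 28, 26, 70]
28 -> hit
58 -> fault, evict 26, frames [32, 28, 70, 58]
70 -> hit
28 -> hit
Hits: 11.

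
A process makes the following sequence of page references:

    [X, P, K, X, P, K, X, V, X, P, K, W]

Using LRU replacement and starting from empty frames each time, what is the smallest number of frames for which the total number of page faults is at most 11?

f=1: 12 faults
f=2: 11 faults
f=3: 7 faults
f=4: 5 faults
f=5: 5 faults
Smallest f with faults ≤ 11 is 2.

2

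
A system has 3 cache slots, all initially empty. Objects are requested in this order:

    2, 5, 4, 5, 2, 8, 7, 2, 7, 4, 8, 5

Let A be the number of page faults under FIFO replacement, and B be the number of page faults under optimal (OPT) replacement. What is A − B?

2

Under FIFO: F F F . . F F F . F F F → 9 faults.
Under OPT: F F F . . F F . . . F F → 7 faults.
A − B = 9 − 7 = 2.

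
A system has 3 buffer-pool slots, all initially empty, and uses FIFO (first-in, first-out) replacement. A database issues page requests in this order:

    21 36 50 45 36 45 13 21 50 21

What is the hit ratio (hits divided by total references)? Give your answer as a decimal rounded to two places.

21: fault, frames {21}
36: fault, frames {21,36}
50: fault, frames {21,36,50}
45: fault, evict 21, frames {36,50,45}
36: hit
45: hit
13: fault, evict 36, frames {50,45,13}
21: fault, evict 50, frames {45,13,21}
50: fault, evict 45, frames {13,21,50}
21: hit
Hits: 3 of 10 references → 3/10 = 0.3000.

0.30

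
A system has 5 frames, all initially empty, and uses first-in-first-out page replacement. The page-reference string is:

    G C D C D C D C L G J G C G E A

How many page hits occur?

G -> miss, frames {G}
C -> miss, frames {G,C}
D -> miss, frames {G,C,D}
C -> hit
D -> hit
C -> hit
D -> hit
C -> hit
L -> miss, frames {G,C,D,L}
G -> hit
J -> miss, frames {G,C,D,L,J}
G -> hit
C -> hit
G -> hit
E -> miss, evict G, frames {C,D,L,J,E}
A -> miss, evict C, frames {D,L,J,E,A}
Hits: 9.

9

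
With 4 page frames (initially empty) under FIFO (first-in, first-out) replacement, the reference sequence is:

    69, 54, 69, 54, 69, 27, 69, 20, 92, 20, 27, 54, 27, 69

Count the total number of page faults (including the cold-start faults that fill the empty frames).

6

69: miss, frames (69)
54: miss, frames (69 54)
69: hit
54: hit
69: hit
27: miss, frames (69 54 27)
69: hit
20: miss, frames (69 54 27 20)
92: miss, evict 69, frames (54 27 20 92)
20: hit
27: hit
54: hit
27: hit
69: miss, evict 54, frames (27 20 92 69)
Page faults: 6.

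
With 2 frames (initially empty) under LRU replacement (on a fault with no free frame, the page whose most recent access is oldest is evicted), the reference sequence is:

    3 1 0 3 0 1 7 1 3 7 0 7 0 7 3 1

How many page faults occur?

3: miss, frames [3]
1: miss, frames [3, 1]
0: miss, evict 3, frames [1, 0]
3: miss, evict 1, frames [0, 3]
0: hit
1: miss, evict 3, frames [0, 1]
7: miss, evict 0, frames [1, 7]
1: hit
3: miss, evict 7, frames [1, 3]
7: miss, evict 1, frames [3, 7]
0: miss, evict 3, frames [7, 0]
7: hit
0: hit
7: hit
3: miss, evict 0, frames [7, 3]
1: miss, evict 7, frames [3, 1]
Page faults: 11.

11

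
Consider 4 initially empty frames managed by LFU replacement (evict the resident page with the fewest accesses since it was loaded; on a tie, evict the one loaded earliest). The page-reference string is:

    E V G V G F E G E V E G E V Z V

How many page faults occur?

5

E: fault, frames [E]
V: fault, frames [E, V]
G: fault, frames [E, V, G]
V: hit
G: hit
F: fault, frames [E, V, G, F]
E: hit
G: hit
E: hit
V: hit
E: hit
G: hit
E: hit
V: hit
Z: fault, evict F, frames [E, V, G, Z]
V: hit
Page faults: 5.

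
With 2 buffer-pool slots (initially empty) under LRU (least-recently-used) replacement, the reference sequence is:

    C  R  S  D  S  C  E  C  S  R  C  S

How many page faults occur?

C → fault, frames [C]
R → fault, frames [C, R]
S → fault, evict C, frames [R, S]
D → fault, evict R, frames [S, D]
S → hit
C → fault, evict D, frames [S, C]
E → fault, evict S, frames [C, E]
C → hit
S → fault, evict E, frames [C, S]
R → fault, evict C, frames [S, R]
C → fault, evict S, frames [R, C]
S → fault, evict R, frames [C, S]
Page faults: 10.

10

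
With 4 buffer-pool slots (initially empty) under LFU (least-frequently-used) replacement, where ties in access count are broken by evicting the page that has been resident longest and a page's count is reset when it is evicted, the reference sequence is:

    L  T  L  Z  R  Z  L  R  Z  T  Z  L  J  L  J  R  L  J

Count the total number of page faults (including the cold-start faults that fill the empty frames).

5

L -> fault, frames (L)
T -> fault, frames (L T)
L -> hit
Z -> fault, frames (L T Z)
R -> fault, frames (L T Z R)
Z -> hit
L -> hit
R -> hit
Z -> hit
T -> hit
Z -> hit
L -> hit
J -> fault, evict T, frames (L Z R J)
L -> hit
J -> hit
R -> hit
L -> hit
J -> hit
Page faults: 5.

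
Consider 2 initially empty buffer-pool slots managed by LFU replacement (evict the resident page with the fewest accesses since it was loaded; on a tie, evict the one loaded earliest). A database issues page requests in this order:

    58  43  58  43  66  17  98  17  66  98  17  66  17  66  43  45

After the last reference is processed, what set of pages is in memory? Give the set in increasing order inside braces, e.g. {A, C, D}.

58 -> fault, frames (58)
43 -> fault, frames (58 43)
58 -> hit
43 -> hit
66 -> fault, evict 58, frames (43 66)
17 -> fault, evict 66, frames (43 17)
98 -> fault, evict 17, frames (43 98)
17 -> fault, evict 98, frames (43 17)
66 -> fault, evict 17, frames (43 66)
98 -> fault, evict 66, frames (43 98)
17 -> fault, evict 98, frames (43 17)
66 -> fault, evict 17, frames (43 66)
17 -> fault, evict 66, frames (43 17)
66 -> fault, evict 17, frames (43 66)
43 -> hit
45 -> fault, evict 66, frames (43 45)

{43, 45}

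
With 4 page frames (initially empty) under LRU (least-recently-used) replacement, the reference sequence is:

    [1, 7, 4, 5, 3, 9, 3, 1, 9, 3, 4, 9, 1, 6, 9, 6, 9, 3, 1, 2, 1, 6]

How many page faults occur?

1 -> miss, frames {1}
7 -> miss, frames {1,7}
4 -> miss, frames {1,7,4}
5 -> miss, frames {1,7,4,5}
3 -> miss, evict 1, frames {7,4,5,3}
9 -> miss, evict 7, frames {4,5,3,9}
3 -> hit
1 -> miss, evict 4, frames {5,9,3,1}
9 -> hit
3 -> hit
4 -> miss, evict 5, frames {1,9,3,4}
9 -> hit
1 -> hit
6 -> miss, evict 3, frames {4,9,1,6}
9 -> hit
6 -> hit
9 -> hit
3 -> miss, evict 4, frames {1,6,9,3}
1 -> hit
2 -> miss, evict 6, frames {9,3,1,2}
1 -> hit
6 -> miss, evict 9, frames {3,2,1,6}
Page faults: 12.

12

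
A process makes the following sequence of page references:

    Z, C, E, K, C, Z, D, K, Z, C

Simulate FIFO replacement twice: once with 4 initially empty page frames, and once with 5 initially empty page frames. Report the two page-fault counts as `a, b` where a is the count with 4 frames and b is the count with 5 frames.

4 frames: F F F F . . F . F F → 7 faults.
5 frames: F F F F . . F . . . → 5 faults.
5 < 7: adding a frame reduced faults, as is typical.

7, 5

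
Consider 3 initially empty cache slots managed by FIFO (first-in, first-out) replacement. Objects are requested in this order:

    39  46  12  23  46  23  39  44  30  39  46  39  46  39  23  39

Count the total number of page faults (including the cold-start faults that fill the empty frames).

39 -> fault, frames (39)
46 -> fault, frames (39 46)
12 -> fault, frames (39 46 12)
23 -> fault, evict 39, frames (46 12 23)
46 -> hit
23 -> hit
39 -> fault, evict 46, frames (12 23 39)
44 -> fault, evict 12, frames (23 39 44)
30 -> fault, evict 23, frames (39 44 30)
39 -> hit
46 -> fault, evict 39, frames (44 30 46)
39 -> fault, evict 44, frames (30 46 39)
46 -> hit
39 -> hit
23 -> fault, evict 30, frames (46 39 23)
39 -> hit
Page faults: 10.

10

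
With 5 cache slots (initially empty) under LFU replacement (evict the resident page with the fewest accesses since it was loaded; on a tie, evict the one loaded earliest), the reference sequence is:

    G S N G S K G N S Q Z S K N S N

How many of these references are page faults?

7

G: miss, frames [G]
S: miss, frames [G, S]
N: miss, frames [G, S, N]
G: hit
S: hit
K: miss, frames [G, S, N, K]
G: hit
N: hit
S: hit
Q: miss, frames [G, S, N, K, Q]
Z: miss, evict K, frames [G, S, N, Q, Z]
S: hit
K: miss, evict Q, frames [G, S, N, Z, K]
N: hit
S: hit
N: hit
Page faults: 7.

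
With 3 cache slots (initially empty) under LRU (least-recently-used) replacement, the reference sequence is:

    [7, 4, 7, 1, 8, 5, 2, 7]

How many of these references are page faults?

7 → fault, frames {7}
4 → fault, frames {7,4}
7 → hit
1 → fault, frames {4,7,1}
8 → fault, evict 4, frames {7,1,8}
5 → fault, evict 7, frames {1,8,5}
2 → fault, evict 1, frames {8,5,2}
7 → fault, evict 8, frames {5,2,7}
Page faults: 7.

7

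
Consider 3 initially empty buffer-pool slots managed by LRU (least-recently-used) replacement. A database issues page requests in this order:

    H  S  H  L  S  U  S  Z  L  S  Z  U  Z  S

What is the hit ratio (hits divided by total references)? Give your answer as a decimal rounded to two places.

H -> miss, frames {H}
S -> miss, frames {H,S}
H -> hit
L -> miss, frames {S,H,L}
S -> hit
U -> miss, evict H, frames {L,S,U}
S -> hit
Z -> miss, evict L, frames {U,S,Z}
L -> miss, evict U, frames {S,Z,L}
S -> hit
Z -> hit
U -> miss, evict L, frames {S,Z,U}
Z -> hit
S -> hit
Hits: 7 of 14 references → 7/14 = 0.5000.

0.50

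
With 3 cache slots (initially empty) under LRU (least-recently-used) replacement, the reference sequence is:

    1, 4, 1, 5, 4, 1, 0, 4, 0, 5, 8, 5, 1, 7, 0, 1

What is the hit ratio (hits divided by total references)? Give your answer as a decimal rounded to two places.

0.44

1: fault, frames [1]
4: fault, frames [1, 4]
1: hit
5: fault, frames [4, 1, 5]
4: hit
1: hit
0: fault, evict 5, frames [4, 1, 0]
4: hit
0: hit
5: fault, evict 1, frames [4, 0, 5]
8: fault, evict 4, frames [0, 5, 8]
5: hit
1: fault, evict 0, frames [8, 5, 1]
7: fault, evict 8, frames [5, 1, 7]
0: fault, evict 5, frames [1, 7, 0]
1: hit
Hits: 7 of 16 references → 7/16 = 0.4375.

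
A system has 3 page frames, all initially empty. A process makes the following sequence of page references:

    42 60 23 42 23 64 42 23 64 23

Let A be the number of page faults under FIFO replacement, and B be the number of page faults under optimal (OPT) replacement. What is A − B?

Under FIFO: F F F . . F F . . . → 5 faults.
Under OPT: F F F . . F . . . . → 4 faults.
A − B = 5 − 4 = 1.

1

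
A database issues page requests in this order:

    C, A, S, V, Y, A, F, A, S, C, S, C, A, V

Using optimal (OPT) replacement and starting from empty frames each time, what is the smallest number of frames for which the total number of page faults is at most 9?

f=1: 14 faults
f=2: 10 faults
f=3: 8 faults
f=4: 7 faults
f=5: 6 faults
f=6: 6 faults
Smallest f with faults ≤ 9 is 3.

3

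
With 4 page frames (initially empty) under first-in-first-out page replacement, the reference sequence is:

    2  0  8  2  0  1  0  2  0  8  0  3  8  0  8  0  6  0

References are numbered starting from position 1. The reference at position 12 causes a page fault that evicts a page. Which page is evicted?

pos 1: 2 -> fault, frames [2]
pos 2: 0 -> fault, frames [2, 0]
pos 3: 8 -> fault, frames [2, 0, 8]
pos 4: 2 -> hit
pos 5: 0 -> hit
pos 6: 1 -> fault, frames [2, 0, 8, 1]
pos 7: 0 -> hit
pos 8: 2 -> hit
pos 9: 0 -> hit
pos 10: 8 -> hit
pos 11: 0 -> hit
pos 12: 3 -> fault, evict 2, frames [0, 8, 1, 3]
At position 12, page 2 is evicted.

2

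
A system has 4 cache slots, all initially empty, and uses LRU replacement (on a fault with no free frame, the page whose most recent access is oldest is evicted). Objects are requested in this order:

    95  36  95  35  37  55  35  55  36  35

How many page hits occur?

95: fault, frames (95)
36: fault, frames (95 36)
95: hit
35: fault, frames (36 95 35)
37: fault, frames (36 95 35 37)
55: fault, evict 36, frames (95 35 37 55)
35: hit
55: hit
36: fault, evict 95, frames (37 35 55 36)
35: hit
Hits: 4.

4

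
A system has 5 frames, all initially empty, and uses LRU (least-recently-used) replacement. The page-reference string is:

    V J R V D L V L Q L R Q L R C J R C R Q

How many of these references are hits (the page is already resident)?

12

V → fault, frames {V}
J → fault, frames {V,J}
R → fault, frames {V,J,R}
V → hit
D → fault, frames {J,R,V,D}
L → fault, frames {J,R,V,D,L}
V → hit
L → hit
Q → fault, evict J, frames {R,D,V,L,Q}
L → hit
R → hit
Q → hit
L → hit
R → hit
C → fault, evict D, frames {V,Q,L,R,C}
J → fault, evict V, frames {Q,L,R,C,J}
R → hit
C → hit
R → hit
Q → hit
Hits: 12.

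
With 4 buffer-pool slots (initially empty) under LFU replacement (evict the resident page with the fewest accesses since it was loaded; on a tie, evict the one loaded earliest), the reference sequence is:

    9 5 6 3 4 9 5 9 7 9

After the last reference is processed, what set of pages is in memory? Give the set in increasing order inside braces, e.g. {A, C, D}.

9 -> fault, frames {9}
5 -> fault, frames {9,5}
6 -> fault, frames {9,5,6}
3 -> fault, frames {9,5,6,3}
4 -> fault, evict 9, frames {5,6,3,4}
9 -> fault, evict 5, frames {6,3,4,9}
5 -> fault, evict 6, frames {3,4,9,5}
9 -> hit
7 -> fault, evict 3, frames {4,9,5,7}
9 -> hit

{4, 5, 7, 9}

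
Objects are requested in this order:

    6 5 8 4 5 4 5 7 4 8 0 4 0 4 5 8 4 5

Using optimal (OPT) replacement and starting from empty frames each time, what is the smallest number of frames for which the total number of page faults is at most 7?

f=1: 18 faults
f=2: 10 faults
f=3: 7 faults
f=4: 6 faults
f=5: 6 faults
f=6: 6 faults
Smallest f with faults ≤ 7 is 3.

3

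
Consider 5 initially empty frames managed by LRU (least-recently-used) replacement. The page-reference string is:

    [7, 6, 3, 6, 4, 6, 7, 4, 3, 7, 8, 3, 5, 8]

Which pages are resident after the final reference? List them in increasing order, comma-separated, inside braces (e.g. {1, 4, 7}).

{3, 4, 5, 7, 8}

7: miss, frames (7)
6: miss, frames (7 6)
3: miss, frames (7 6 3)
6: hit
4: miss, frames (7 3 6 4)
6: hit
7: hit
4: hit
3: hit
7: hit
8: miss, frames (6 4 3 7 8)
3: hit
5: miss, evict 6, frames (4 7 8 3 5)
8: hit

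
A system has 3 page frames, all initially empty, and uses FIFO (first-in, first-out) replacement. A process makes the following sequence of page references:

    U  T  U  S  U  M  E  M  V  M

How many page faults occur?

6

U → miss, frames {U}
T → miss, frames {U,T}
U → hit
S → miss, frames {U,T,S}
U → hit
M → miss, evict U, frames {T,S,M}
E → miss, evict T, frames {S,M,E}
M → hit
V → miss, evict S, frames {M,E,V}
M → hit
Page faults: 6.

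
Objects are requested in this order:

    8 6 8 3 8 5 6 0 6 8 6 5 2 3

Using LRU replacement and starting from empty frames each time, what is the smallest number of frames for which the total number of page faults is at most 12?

2

f=1: 14 faults
f=2: 10 faults
f=3: 10 faults
f=4: 7 faults
f=5: 7 faults
f=6: 6 faults
Smallest f with faults ≤ 12 is 2.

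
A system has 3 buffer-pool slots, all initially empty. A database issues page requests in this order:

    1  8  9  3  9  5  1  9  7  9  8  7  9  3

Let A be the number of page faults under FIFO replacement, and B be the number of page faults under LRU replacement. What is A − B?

1

Under FIFO: F F F F . F F F F . F . . F → 10 faults.
Under LRU: F F F F . F F . F . F . . F → 9 faults.
A − B = 10 − 9 = 1.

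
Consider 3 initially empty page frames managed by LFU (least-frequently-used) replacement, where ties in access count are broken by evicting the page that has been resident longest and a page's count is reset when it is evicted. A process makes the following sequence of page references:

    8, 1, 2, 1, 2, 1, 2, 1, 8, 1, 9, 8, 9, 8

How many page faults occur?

7

8 -> fault, frames [8]
1 -> fault, frames [8, 1]
2 -> fault, frames [8, 1, 2]
1 -> hit
2 -> hit
1 -> hit
2 -> hit
1 -> hit
8 -> hit
1 -> hit
9 -> fault, evict 8, frames [1, 2, 9]
8 -> fault, evict 9, frames [1, 2, 8]
9 -> fault, evict 8, frames [1, 2, 9]
8 -> fault, evict 9, frames [1, 2, 8]
Page faults: 7.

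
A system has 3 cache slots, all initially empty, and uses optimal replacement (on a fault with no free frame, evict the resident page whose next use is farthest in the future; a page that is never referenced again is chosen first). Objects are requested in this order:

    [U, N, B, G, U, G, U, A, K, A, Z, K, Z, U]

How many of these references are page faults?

7

U: miss, frames [U]
N: miss, frames [U, N]
B: miss, frames [U, N, B]
G: miss, evict B, frames [U, N, G]
U: hit
G: hit
U: hit
A: miss, evict G, frames [U, N, A]
K: miss, evict N, frames [U, A, K]
A: hit
Z: miss, evict A, frames [U, K, Z]
K: hit
Z: hit
U: hit
Page faults: 7.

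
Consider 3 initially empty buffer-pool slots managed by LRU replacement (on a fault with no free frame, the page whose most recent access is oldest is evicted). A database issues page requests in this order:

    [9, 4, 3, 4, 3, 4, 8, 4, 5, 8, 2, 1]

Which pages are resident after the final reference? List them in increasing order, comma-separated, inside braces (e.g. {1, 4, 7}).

9: miss, frames [9]
4: miss, frames [9, 4]
3: miss, frames [9, 4, 3]
4: hit
3: hit
4: hit
8: miss, evict 9, frames [3, 4, 8]
4: hit
5: miss, evict 3, frames [8, 4, 5]
8: hit
2: miss, evict 4, frames [5, 8, 2]
1: miss, evict 5, frames [8, 2, 1]

{1, 2, 8}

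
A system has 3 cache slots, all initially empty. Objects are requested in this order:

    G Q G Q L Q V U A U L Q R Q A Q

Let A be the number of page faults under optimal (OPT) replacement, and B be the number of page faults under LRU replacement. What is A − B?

-2

Under OPT: F F . . F . F F F . . F F . . . → 8 faults.
Under LRU: F F . . F . F F F . F F F . F . → 10 faults.
A − B = 8 − 10 = -2.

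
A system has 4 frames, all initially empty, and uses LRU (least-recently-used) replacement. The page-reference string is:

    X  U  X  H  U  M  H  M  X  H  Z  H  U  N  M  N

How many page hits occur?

8

X: fault, frames (X)
U: fault, frames (X U)
X: hit
H: fault, frames (U X H)
U: hit
M: fault, frames (X H U M)
H: hit
M: hit
X: hit
H: hit
Z: fault, evict U, frames (M X H Z)
H: hit
U: fault, evict M, frames (X Z H U)
N: fault, evict X, frames (Z H U N)
M: fault, evict Z, frames (H U N M)
N: hit
Hits: 8.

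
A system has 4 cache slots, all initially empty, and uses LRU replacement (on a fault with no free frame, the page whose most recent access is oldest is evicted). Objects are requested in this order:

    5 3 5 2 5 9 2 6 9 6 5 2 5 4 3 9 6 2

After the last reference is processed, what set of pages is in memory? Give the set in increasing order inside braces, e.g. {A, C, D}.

{2, 3, 6, 9}

5: fault, frames [5]
3: fault, frames [5, 3]
5: hit
2: fault, frames [3, 5, 2]
5: hit
9: fault, frames [3, 2, 5, 9]
2: hit
6: fault, evict 3, frames [5, 9, 2, 6]
9: hit
6: hit
5: hit
2: hit
5: hit
4: fault, evict 9, frames [6, 2, 5, 4]
3: fault, evict 6, frames [2, 5, 4, 3]
9: fault, evict 2, frames [5, 4, 3, 9]
6: fault, evict 5, frames [4, 3, 9, 6]
2: fault, evict 4, frames [3, 9, 6, 2]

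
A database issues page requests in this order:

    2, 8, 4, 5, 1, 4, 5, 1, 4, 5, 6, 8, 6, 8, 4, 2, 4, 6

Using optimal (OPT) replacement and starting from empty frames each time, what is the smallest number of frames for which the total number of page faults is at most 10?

f=1: 18 faults
f=2: 12 faults
f=3: 8 faults
f=4: 7 faults
f=5: 6 faults
f=6: 6 faults
Smallest f with faults ≤ 10 is 3.

3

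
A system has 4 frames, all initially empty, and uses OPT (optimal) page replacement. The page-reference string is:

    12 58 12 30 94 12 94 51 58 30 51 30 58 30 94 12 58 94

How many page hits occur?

12 -> miss, frames [12]
58 -> miss, frames [12, 58]
12 -> hit
30 -> miss, frames [12, 58, 30]
94 -> miss, frames [12, 58, 30, 94]
12 -> hit
94 -> hit
51 -> miss, evict 12, frames [58, 30, 94, 51]
58 -> hit
30 -> hit
51 -> hit
30 -> hit
58 -> hit
30 -> hit
94 -> hit
12 -> miss, evict 51, frames [58, 30, 94, 12]
58 -> hit
94 -> hit
Hits: 12.

12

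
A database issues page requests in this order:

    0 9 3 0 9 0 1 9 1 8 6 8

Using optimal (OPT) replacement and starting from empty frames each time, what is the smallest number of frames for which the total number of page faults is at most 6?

f=1: 12 faults
f=2: 7 faults
f=3: 6 faults
f=4: 6 faults
f=5: 6 faults
f=6: 6 faults
Smallest f with faults ≤ 6 is 3.

3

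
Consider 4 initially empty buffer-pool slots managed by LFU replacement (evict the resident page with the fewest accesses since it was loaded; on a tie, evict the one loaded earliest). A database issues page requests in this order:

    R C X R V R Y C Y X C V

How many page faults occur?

8

R → fault, frames {R}
C → fault, frames {R,C}
X → fault, frames {R,C,X}
R → hit
V → fault, frames {R,C,X,V}
R → hit
Y → fault, evict C, frames {R,X,V,Y}
C → fault, evict X, frames {R,V,Y,C}
Y → hit
X → fault, evict V, frames {R,Y,C,X}
C → hit
V → fault, evict X, frames {R,Y,C,V}
Page faults: 8.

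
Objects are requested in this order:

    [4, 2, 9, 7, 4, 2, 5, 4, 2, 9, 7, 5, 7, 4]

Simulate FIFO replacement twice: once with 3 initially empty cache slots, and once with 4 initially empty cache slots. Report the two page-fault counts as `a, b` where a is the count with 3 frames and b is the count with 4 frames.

10, 11

3 frames: F F F F F F F . . F F . . F → 10 faults.
4 frames: F F F F . . F F F F F F . F → 11 faults.
11 > 10: adding a frame increased faults — Belady's anomaly.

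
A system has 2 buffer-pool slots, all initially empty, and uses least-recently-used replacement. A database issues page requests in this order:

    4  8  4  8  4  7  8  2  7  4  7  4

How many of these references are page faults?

4 -> fault, frames {4}
8 -> fault, frames {4,8}
4 -> hit
8 -> hit
4 -> hit
7 -> fault, evict 8, frames {4,7}
8 -> fault, evict 4, frames {7,8}
2 -> fault, evict 7, frames {8,2}
7 -> fault, evict 8, frames {2,7}
4 -> fault, evict 2, frames {7,4}
7 -> hit
4 -> hit
Page faults: 7.

7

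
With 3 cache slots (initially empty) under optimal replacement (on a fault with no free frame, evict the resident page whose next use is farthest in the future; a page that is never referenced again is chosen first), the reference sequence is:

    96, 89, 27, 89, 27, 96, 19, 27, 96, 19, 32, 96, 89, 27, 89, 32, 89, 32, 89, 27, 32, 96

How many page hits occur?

96 → miss, frames (96)
89 → miss, frames (96 89)
27 → miss, frames (96 89 27)
89 → hit
27 → hit
96 → hit
19 → miss, evict 89, frames (96 27 19)
27 → hit
96 → hit
19 → hit
32 → miss, evict 19, frames (96 27 32)
96 → hit
89 → miss, evict 96, frames (27 32 89)
27 → hit
89 → hit
32 → hit
89 → hit
32 → hit
89 → hit
27 → hit
32 → hit
96 → miss, evict 89, frames (27 32 96)
Hits: 15.

15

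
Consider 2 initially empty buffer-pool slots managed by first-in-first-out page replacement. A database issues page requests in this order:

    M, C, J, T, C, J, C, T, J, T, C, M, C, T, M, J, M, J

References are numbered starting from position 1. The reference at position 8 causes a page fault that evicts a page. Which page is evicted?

pos 1: M: fault, frames {M}
pos 2: C: fault, frames {M,C}
pos 3: J: fault, evict M, frames {C,J}
pos 4: T: fault, evict C, frames {J,T}
pos 5: C: fault, evict J, frames {T,C}
pos 6: J: fault, evict T, frames {C,J}
pos 7: C: hit
pos 8: T: fault, evict C, frames {J,T}
At position 8, page C is evicted.

C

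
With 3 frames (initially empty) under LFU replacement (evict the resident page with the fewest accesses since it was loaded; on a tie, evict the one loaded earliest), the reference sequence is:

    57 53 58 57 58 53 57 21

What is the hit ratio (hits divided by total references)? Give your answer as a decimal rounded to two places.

57: fault, frames [57]
53: fault, frames [57, 53]
58: fault, frames [57, 53, 58]
57: hit
58: hit
53: hit
57: hit
21: fault, evict 53, frames [57, 58, 21]
Hits: 4 of 8 references → 4/8 = 0.5000.

0.50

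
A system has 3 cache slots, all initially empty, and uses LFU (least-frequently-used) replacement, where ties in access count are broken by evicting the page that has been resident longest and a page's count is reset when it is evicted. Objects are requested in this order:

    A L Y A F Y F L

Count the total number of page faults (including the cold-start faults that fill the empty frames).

A → fault, frames (A)
L → fault, frames (A L)
Y → fault, frames (A L Y)
A → hit
F → fault, evict L, frames (A Y F)
Y → hit
F → hit
L → fault, evict A, frames (Y F L)
Page faults: 5.

5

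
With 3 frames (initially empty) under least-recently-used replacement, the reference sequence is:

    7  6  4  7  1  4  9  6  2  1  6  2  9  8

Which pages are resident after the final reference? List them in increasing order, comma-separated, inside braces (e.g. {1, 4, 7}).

{2, 8, 9}

7 → fault, frames (7)
6 → fault, frames (7 6)
4 → fault, frames (7 6 4)
7 → hit
1 → fault, evict 6, frames (4 7 1)
4 → hit
9 → fault, evict 7, frames (1 4 9)
6 → fault, evict 1, frames (4 9 6)
2 → fault, evict 4, frames (9 6 2)
1 → fault, evict 9, frames (6 2 1)
6 → hit
2 → hit
9 → fault, evict 1, frames (6 2 9)
8 → fault, evict 6, frames (2 9 8)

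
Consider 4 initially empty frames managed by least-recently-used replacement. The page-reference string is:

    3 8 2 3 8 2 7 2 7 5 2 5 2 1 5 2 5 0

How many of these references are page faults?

3: miss, frames (3)
8: miss, frames (3 8)
2: miss, frames (3 8 2)
3: hit
8: hit
2: hit
7: miss, frames (3 8 2 7)
2: hit
7: hit
5: miss, evict 3, frames (8 2 7 5)
2: hit
5: hit
2: hit
1: miss, evict 8, frames (7 5 2 1)
5: hit
2: hit
5: hit
0: miss, evict 7, frames (1 2 5 0)
Page faults: 7.

7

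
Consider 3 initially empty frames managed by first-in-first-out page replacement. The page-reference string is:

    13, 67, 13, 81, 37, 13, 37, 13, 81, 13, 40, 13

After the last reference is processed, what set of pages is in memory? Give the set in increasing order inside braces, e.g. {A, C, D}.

{13, 37, 40}

13 -> fault, frames (13)
67 -> fault, frames (13 67)
13 -> hit
81 -> fault, frames (13 67 81)
37 -> fault, evict 13, frames (67 81 37)
13 -> fault, evict 67, frames (81 37 13)
37 -> hit
13 -> hit
81 -> hit
13 -> hit
40 -> fault, evict 81, frames (37 13 40)
13 -> hit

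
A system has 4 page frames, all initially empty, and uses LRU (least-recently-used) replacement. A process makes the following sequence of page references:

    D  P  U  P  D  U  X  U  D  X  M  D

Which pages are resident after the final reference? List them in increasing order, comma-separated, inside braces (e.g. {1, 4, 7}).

D -> miss, frames [D]
P -> miss, frames [D, P]
U -> miss, frames [D, P, U]
P -> hit
D -> hit
U -> hit
X -> miss, frames [P, D, U, X]
U -> hit
D -> hit
X -> hit
M -> miss, evict P, frames [U, D, X, M]
D -> hit

{D, M, U, X}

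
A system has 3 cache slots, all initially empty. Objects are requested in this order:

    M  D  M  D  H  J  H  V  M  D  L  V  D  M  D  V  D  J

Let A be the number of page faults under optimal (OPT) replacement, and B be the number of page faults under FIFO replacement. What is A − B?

Under OPT: F F . . F F . F . F F . . F . . . F → 9 faults.
Under FIFO: F F . . F F . F F F F F . F F . . F → 12 faults.
A − B = 9 − 12 = -3.

-3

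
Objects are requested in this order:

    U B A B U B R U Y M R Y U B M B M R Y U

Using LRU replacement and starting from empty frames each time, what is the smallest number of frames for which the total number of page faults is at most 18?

2

f=1: 20 faults
f=2: 16 faults
f=3: 13 faults
f=4: 11 faults
f=5: 6 faults
f=6: 6 faults
Smallest f with faults ≤ 18 is 2.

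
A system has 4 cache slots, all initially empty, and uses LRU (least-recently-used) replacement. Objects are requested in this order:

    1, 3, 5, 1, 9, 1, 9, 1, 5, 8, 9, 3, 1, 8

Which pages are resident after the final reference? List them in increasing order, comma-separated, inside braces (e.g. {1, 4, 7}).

1 -> fault, frames {1}
3 -> fault, frames {1,3}
5 -> fault, frames {1,3,5}
1 -> hit
9 -> fault, frames {3,5,1,9}
1 -> hit
9 -> hit
1 -> hit
5 -> hit
8 -> fault, evict 3, frames {9,1,5,8}
9 -> hit
3 -> fault, evict 1, frames {5,8,9,3}
1 -> fault, evict 5, frames {8,9,3,1}
8 -> hit

{1, 3, 8, 9}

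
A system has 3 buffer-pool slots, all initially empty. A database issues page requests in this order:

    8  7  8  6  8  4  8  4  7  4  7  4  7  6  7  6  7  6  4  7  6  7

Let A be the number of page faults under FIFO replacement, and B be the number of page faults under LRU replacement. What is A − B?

2

Under FIFO: F F . F . F F . F . . . . F . . . . F . . . → 8 faults.
Under LRU: F F . F . F . . F . . . . F . . . . . . . . → 6 faults.
A − B = 8 − 6 = 2.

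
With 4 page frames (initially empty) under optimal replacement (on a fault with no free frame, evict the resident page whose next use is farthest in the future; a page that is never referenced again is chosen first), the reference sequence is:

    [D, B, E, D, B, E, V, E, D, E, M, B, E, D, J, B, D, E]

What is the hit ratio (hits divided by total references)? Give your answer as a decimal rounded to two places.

0.67

D -> miss, frames [D]
B -> miss, frames [D, B]
E -> miss, frames [D, B, E]
D -> hit
B -> hit
E -> hit
V -> miss, frames [D, B, E, V]
E -> hit
D -> hit
E -> hit
M -> miss, evict V, frames [D, B, E, M]
B -> hit
E -> hit
D -> hit
J -> miss, evict M, frames [D, B, E, J]
B -> hit
D -> hit
E -> hit
Hits: 12 of 18 references → 12/18 = 0.6667.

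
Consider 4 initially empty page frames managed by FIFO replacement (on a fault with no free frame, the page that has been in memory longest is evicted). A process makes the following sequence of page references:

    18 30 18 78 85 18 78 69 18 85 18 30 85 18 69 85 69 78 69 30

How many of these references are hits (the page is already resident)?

12

18 -> miss, frames {18}
30 -> miss, frames {18,30}
18 -> hit
78 -> miss, frames {18,30,78}
85 -> miss, frames {18,30,78,85}
18 -> hit
78 -> hit
69 -> miss, evict 18, frames {30,78,85,69}
18 -> miss, evict 30, frames {78,85,69,18}
85 -> hit
18 -> hit
30 -> miss, evict 78, frames {85,69,18,30}
85 -> hit
18 -> hit
69 -> hit
85 -> hit
69 -> hit
78 -> miss, evict 85, frames {69,18,30,78}
69 -> hit
30 -> hit
Hits: 12.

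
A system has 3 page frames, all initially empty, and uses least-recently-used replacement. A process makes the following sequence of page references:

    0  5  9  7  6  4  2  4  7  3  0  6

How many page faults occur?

11

0 -> fault, frames [0]
5 -> fault, frames [0, 5]
9 -> fault, frames [0, 5, 9]
7 -> fault, evict 0, frames [5, 9, 7]
6 -> fault, evict 5, frames [9, 7, 6]
4 -> fault, evict 9, frames [7, 6, 4]
2 -> fault, evict 7, frames [6, 4, 2]
4 -> hit
7 -> fault, evict 6, frames [2, 4, 7]
3 -> fault, evict 2, frames [4, 7, 3]
0 -> fault, evict 4, frames [7, 3, 0]
6 -> fault, evict 7, frames [3, 0, 6]
Page faults: 11.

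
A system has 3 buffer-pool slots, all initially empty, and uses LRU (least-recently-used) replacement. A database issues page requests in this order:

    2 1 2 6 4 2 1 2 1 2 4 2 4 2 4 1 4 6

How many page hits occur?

2 → fault, frames (2)
1 → fault, frames (2 1)
2 → hit
6 → fault, frames (1 2 6)
4 → fault, evict 1, frames (2 6 4)
2 → hit
1 → fault, evict 6, frames (4 2 1)
2 → hit
1 → hit
2 → hit
4 → hit
2 → hit
4 → hit
2 → hit
4 → hit
1 → hit
4 → hit
6 → fault, evict 2, frames (1 4 6)
Hits: 12.

12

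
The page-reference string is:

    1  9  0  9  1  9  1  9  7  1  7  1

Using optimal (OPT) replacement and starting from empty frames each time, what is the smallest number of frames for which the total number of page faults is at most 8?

f=1: 12 faults
f=2: 5 faults
f=3: 4 faults
f=4: 4 faults
Smallest f with faults ≤ 8 is 2.

2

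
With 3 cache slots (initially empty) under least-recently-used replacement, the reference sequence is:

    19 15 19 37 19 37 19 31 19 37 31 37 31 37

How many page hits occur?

10

19 -> miss, frames [19]
15 -> miss, frames [19, 15]
19 -> hit
37 -> miss, frames [15, 19, 37]
19 -> hit
37 -> hit
19 -> hit
31 -> miss, evict 15, frames [37, 19, 31]
19 -> hit
37 -> hit
31 -> hit
37 -> hit
31 -> hit
37 -> hit
Hits: 10.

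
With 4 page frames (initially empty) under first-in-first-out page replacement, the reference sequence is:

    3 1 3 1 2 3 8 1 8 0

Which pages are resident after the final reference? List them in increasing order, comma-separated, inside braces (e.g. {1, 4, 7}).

{0, 1, 2, 8}

3: fault, frames [3]
1: fault, frames [3, 1]
3: hit
1: hit
2: fault, frames [3, 1, 2]
3: hit
8: fault, frames [3, 1, 2, 8]
1: hit
8: hit
0: fault, evict 3, frames [1, 2, 8, 0]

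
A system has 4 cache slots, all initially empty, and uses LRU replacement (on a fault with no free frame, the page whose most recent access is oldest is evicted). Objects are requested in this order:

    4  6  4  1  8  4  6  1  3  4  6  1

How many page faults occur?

5

4 -> miss, frames {4}
6 -> miss, frames {4,6}
4 -> hit
1 -> miss, frames {6,4,1}
8 -> miss, frames {6,4,1,8}
4 -> hit
6 -> hit
1 -> hit
3 -> miss, evict 8, frames {4,6,1,3}
4 -> hit
6 -> hit
1 -> hit
Page faults: 5.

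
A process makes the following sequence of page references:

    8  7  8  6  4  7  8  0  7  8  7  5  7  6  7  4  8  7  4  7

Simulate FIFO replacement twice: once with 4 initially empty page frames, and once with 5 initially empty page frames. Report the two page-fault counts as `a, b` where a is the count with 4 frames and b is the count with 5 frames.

12, 8

4 frames: F F . F F . . F . F F F . F . F F F . . → 12 faults.
5 frames: F F . F F . . F . . . F . . . . F F . . → 8 faults.
8 < 12: adding a frame reduced faults, as is typical.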